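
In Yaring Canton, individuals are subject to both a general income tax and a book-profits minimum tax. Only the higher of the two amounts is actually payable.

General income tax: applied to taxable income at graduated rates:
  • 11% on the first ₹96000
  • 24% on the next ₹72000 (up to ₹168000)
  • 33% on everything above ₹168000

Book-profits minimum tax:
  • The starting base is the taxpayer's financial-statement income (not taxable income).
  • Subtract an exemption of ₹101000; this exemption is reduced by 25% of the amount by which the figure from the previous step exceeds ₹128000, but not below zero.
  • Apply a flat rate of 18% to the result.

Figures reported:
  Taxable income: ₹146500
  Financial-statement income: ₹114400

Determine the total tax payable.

₹22680

Book-profits minimum tax:
  Base (financial-statement income): ₹114400
  Exemption: ₹114400 ≤ ₹128000, so full ₹101000 applies
  Base: ₹114400 − ₹101000 = ₹13400
  ₹13400 × 18% = ₹2412

General income tax:
  ₹96000 × 11% = ₹10560
  ₹50500 × 24% = ₹12120
  → ₹22680

₹22680 > ₹2412, so the general income tax governs.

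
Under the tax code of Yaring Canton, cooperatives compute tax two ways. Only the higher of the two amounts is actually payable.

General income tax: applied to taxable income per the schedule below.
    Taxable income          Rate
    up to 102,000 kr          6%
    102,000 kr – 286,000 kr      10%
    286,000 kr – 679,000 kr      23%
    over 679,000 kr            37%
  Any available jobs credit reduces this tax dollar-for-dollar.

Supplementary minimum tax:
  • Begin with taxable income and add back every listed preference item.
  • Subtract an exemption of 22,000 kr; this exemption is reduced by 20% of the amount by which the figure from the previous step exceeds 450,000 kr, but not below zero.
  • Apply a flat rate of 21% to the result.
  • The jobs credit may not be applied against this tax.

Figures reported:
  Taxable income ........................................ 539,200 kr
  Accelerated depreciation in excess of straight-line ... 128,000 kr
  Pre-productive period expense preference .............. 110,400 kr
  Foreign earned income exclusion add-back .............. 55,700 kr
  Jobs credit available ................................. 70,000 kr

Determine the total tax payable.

General income tax:
  102,000 kr × 6% = 6,120 kr
  184,000 kr × 10% = 18,400 kr
  253,200 kr × 23% = 58,236 kr
  → 82,756 kr
  Less jobs credit 70,000 kr → 12,756 kr

Supplementary minimum tax:
  Adjusted income: 539,200 kr + 128,000 kr + 110,400 kr + 55,700 kr = 833,300 kr
  Exemption: 20% × (833,300 kr − 450,000 kr) = 76,660 kr ≥ 22,000 kr, so the exemption is fully phased out
  Base: 833,300 kr − 0 kr = 833,300 kr
  833,300 kr × 21% = 174,993 kr

174,993 kr > 12,756 kr, so the supplementary minimum tax is the binding amount.

174,993 kr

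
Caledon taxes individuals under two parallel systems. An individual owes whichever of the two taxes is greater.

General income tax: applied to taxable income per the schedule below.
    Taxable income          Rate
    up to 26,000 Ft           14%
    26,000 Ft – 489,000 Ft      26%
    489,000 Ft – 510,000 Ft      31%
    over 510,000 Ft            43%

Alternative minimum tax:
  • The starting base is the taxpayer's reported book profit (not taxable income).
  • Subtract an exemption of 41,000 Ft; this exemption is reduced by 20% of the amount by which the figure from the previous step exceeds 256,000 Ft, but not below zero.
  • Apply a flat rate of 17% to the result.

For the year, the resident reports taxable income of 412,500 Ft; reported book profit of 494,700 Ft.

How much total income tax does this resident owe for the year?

Alternative minimum tax:
  Base (reported book profit): 494,700 Ft
  Exemption: 20% × (494,700 Ft − 256,000 Ft) = 47,740 Ft ≥ 41,000 Ft, so the exemption is fully phased out
  Base: 494,700 Ft − 0 Ft = 494,700 Ft
  494,700 Ft × 17% = 84,099 Ft

General income tax:
  26,000 Ft × 14% = 3,640 Ft
  386,500 Ft × 26% = 100,490 Ft
  → 104,130 Ft

104,130 Ft > 84,099 Ft, so the general income tax governs.

104,130 Ft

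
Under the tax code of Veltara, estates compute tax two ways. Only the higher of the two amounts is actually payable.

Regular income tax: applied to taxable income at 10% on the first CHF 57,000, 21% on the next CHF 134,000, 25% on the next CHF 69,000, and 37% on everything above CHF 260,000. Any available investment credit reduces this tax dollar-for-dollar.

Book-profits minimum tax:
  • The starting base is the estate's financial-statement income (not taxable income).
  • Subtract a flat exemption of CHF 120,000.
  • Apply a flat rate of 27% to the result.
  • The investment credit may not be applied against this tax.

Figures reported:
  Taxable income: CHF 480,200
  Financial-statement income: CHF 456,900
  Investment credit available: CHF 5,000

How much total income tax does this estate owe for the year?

Book-profits minimum tax:
  Base (financial-statement income): CHF 456,900
  Less exemption CHF 120,000 → base CHF 336,900
  CHF 336,900 × 27% = CHF 90,963

Regular income tax:
  CHF 57,000 × 10% = CHF 5,700
  CHF 134,000 × 21% = CHF 28,140
  CHF 69,000 × 25% = CHF 17,250
  CHF 220,200 × 37% = CHF 81,474
  → CHF 132,564
  Less investment credit CHF 5,000 → CHF 127,564

CHF 127,564 > CHF 90,963, so the regular income tax governs.

CHF 127,564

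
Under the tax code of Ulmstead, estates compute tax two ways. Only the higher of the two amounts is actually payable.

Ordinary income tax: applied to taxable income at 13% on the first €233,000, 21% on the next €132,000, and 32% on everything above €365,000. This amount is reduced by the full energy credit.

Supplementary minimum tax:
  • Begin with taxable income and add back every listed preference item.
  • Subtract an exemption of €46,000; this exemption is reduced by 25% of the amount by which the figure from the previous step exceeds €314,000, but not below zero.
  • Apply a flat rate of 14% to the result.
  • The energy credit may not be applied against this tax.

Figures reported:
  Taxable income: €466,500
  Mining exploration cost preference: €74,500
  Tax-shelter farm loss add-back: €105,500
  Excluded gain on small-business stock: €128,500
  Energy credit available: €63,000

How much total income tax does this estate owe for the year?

€108,500

Ordinary income tax:
  €233,000 × 13% = €30,290
  €132,000 × 21% = €27,720
  €101,500 × 32% = €32,480
  → €90,490
  Less energy credit €63,000 → €27,490

Supplementary minimum tax:
  Adjusted income: €466,500 + €74,500 + €105,500 + €128,500 = €775,000
  Exemption: 25% × (€775,000 − €314,000) = €115,250 ≥ €46,000, so the exemption is fully phased out
  Base: €775,000 − €0 = €775,000
  €775,000 × 14% = €108,500

€108,500 > €27,490, so the supplementary minimum tax is the binding amount.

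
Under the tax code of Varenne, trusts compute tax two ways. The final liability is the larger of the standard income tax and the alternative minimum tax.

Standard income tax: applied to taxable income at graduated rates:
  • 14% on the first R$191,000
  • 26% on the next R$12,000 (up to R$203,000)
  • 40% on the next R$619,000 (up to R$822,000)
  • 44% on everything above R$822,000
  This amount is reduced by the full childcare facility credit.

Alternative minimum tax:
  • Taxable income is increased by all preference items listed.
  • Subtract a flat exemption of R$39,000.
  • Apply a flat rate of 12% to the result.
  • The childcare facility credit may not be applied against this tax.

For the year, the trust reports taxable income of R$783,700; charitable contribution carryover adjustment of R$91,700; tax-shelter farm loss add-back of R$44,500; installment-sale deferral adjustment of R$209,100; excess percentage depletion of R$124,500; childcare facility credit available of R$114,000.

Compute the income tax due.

R$148,140

Standard income tax:
  R$191,000 × 14% = R$26,740
  R$12,000 × 26% = R$3,120
  R$580,700 × 40% = R$232,280
  → R$262,140
  Less childcare facility credit R$114,000 → R$148,140

Alternative minimum tax:
  Adjusted income: R$783,700 + R$91,700 + R$44,500 + R$209,100 + R$124,500 = R$1,253,500
  Less exemption R$39,000 → base R$1,214,500
  R$1,214,500 × 12% = R$145,740

R$148,140 > R$145,740, so the standard income tax governs.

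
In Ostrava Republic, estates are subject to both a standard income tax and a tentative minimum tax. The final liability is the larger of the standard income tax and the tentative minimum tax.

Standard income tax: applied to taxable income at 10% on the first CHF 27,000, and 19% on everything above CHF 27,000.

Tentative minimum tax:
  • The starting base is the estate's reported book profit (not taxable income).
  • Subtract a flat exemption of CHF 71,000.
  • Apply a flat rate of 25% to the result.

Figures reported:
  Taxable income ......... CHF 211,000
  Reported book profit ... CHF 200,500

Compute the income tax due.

CHF 37,660

Standard income tax:
  CHF 27,000 × 10% = CHF 2,700
  CHF 184,000 × 19% = CHF 34,960
  → CHF 37,660

Tentative minimum tax:
  Base (reported book profit): CHF 200,500
  Less exemption CHF 71,000 → base CHF 129,500
  CHF 129,500 × 25% = CHF 32,375

CHF 37,660 > CHF 32,375, so the standard income tax governs.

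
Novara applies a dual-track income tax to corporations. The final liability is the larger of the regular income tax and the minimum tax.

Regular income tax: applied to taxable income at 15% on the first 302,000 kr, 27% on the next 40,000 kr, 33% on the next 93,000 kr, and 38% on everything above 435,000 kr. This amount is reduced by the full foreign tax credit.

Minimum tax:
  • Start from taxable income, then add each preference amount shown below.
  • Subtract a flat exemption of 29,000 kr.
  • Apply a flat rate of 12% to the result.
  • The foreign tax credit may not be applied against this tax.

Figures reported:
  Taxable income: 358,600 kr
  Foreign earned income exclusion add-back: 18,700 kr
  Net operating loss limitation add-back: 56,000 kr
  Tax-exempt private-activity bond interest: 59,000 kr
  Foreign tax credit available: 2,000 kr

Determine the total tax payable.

Minimum tax:
  Adjusted income: 358,600 kr + 18,700 kr + 56,000 kr + 59,000 kr = 492,300 kr
  Less exemption 29,000 kr → base 463,300 kr
  463,300 kr × 12% = 55,596 kr

Regular income tax:
  302,000 kr × 15% = 45,300 kr
  40,000 kr × 27% = 10,800 kr
  16,600 kr × 33% = 5,478 kr
  → 61,578 kr
  Less foreign tax credit 2,000 kr → 59,578 kr

59,578 kr > 55,596 kr, so the regular income tax governs.

59,578 kr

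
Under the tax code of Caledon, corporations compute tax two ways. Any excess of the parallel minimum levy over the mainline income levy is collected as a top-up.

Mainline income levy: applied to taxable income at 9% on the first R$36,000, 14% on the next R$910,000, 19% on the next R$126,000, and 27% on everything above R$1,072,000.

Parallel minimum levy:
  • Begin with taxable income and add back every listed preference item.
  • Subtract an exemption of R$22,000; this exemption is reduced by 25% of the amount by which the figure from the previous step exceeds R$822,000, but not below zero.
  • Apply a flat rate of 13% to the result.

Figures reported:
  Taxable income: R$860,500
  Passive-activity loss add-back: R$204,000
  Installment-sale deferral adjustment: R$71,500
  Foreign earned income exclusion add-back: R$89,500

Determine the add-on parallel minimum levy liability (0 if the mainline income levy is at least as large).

R$40,645

Parallel minimum levy:
  Adjusted income: R$860,500 + R$204,000 + R$71,500 + R$89,500 = R$1,225,500
  Exemption: 25% × (R$1,225,500 − R$822,000) = R$100,875 ≥ R$22,000, so the exemption is fully phased out
  Base: R$1,225,500 − R$0 = R$1,225,500
  R$1,225,500 × 13% = R$159,315

Mainline income levy:
  R$36,000 × 9% = R$3,240
  R$824,500 × 14% = R$115,430
  → R$118,670

Excess of parallel minimum levy over mainline income levy: R$159,315 − R$118,670 = R$40,645.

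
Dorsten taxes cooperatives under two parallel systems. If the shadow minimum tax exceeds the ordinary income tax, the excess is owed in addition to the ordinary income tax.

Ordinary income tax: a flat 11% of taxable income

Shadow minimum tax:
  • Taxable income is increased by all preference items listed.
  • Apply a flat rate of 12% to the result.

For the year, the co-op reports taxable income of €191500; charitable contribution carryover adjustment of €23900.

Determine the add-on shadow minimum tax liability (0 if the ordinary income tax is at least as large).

€4783

Ordinary income tax:
  €191500 × 11% = €21065

Shadow minimum tax:
  Adjusted income: €191500 + €23900 = €215400
  €215400 × 12% = €25848

Excess of shadow minimum tax over ordinary income tax: €25848 − €21065 = €4783.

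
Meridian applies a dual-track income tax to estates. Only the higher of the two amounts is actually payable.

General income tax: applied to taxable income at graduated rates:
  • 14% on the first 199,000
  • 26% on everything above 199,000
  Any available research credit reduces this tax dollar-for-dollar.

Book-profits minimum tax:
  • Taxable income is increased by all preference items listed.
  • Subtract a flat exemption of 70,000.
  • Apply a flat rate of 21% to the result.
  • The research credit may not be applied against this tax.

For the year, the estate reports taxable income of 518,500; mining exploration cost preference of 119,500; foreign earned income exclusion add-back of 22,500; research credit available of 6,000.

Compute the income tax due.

124,005

General income tax:
  199,000 × 14% = 27,860
  319,500 × 26% = 83,070
  → 110,930
  Less research credit 6,000 → 104,930

Book-profits minimum tax:
  Adjusted income: 518,500 + 119,500 + 22,500 = 660,500
  Less exemption 70,000 → base 590,500
  590,500 × 21% = 124,005

124,005 > 104,930, so the book-profits minimum tax is the binding amount.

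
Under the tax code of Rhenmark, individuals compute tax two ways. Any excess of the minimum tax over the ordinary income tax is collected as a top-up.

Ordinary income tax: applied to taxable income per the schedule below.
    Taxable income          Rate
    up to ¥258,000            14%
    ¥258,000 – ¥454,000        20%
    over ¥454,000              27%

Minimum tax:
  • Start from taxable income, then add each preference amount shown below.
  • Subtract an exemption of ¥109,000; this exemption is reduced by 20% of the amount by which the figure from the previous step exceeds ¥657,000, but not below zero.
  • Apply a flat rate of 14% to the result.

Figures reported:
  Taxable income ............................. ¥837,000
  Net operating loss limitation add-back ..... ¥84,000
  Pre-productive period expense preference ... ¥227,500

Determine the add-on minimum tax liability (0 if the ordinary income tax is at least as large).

Ordinary income tax:
  ¥258,000 × 14% = ¥36,120
  ¥196,000 × 20% = ¥39,200
  ¥383,000 × 27% = ¥103,410
  → ¥178,730

Minimum tax:
  Adjusted income: ¥837,000 + ¥84,000 + ¥227,500 = ¥1,148,500
  Exemption: ¥109,000 − 20% × (¥1,148,500 − ¥657,000) = ¥109,000 − ¥98,300 = ¥10,700
  Base: ¥1,148,500 − ¥10,700 = ¥1,137,800
  ¥1,137,800 × 14% = ¥159,292

¥159,292 ≤ ¥178,730, so no add-on is due.

¥0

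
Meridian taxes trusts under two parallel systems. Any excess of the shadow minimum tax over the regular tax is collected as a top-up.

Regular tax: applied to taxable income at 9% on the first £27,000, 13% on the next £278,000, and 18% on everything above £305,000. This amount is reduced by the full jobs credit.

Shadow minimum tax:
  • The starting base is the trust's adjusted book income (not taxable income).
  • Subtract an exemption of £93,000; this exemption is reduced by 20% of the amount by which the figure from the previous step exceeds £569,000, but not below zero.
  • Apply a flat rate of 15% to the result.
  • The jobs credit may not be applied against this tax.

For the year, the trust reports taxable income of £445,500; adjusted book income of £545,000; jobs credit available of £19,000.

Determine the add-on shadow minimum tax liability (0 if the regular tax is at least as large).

£22,940

Regular tax:
  £27,000 × 9% = £2,430
  £278,000 × 13% = £36,140
  £140,500 × 18% = £25,290
  → £63,860
  Less jobs credit £19,000 → £44,860

Shadow minimum tax:
  Base (adjusted book income): £545,000
  Exemption: £545,000 ≤ £569,000, so full £93,000 applies
  Base: £545,000 − £93,000 = £452,000
  £452,000 × 15% = £67,800

Excess of shadow minimum tax over regular tax: £67,800 − £44,860 = £22,940.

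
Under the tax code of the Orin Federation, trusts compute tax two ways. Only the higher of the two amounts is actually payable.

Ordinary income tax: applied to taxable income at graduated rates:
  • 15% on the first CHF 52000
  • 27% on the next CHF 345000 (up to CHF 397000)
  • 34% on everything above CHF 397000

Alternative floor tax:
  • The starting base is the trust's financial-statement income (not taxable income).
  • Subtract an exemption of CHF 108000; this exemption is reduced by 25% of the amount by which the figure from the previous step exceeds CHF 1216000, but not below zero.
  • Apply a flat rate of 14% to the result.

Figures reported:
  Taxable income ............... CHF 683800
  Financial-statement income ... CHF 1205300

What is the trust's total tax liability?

Alternative floor tax:
  Base (financial-statement income): CHF 1205300
  Exemption: CHF 1205300 ≤ CHF 1216000, so full CHF 108000 applies
  Base: CHF 1205300 − CHF 108000 = CHF 1097300
  CHF 1097300 × 14% = CHF 153622

Ordinary income tax:
  CHF 52000 × 15% = CHF 7800
  CHF 345000 × 27% = CHF 93150
  CHF 286800 × 34% = CHF 97512
  → CHF 198462

CHF 198462 > CHF 153622, so the ordinary income tax governs.

CHF 198462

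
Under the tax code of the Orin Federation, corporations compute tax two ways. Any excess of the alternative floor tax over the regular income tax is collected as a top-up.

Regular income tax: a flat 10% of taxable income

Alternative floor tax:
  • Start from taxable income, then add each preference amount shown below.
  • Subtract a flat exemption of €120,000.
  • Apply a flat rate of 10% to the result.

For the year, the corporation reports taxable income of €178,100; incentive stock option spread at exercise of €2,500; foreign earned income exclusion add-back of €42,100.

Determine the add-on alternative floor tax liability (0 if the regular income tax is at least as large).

Regular income tax:
  €178,100 × 10% = €17,810

Alternative floor tax:
  Adjusted income: €178,100 + €2,500 + €42,100 = €222,700
  Less exemption €120,000 → base €102,700
  €102,700 × 10% = €10,270

€10,270 ≤ €17,810, so no add-on is due.

€0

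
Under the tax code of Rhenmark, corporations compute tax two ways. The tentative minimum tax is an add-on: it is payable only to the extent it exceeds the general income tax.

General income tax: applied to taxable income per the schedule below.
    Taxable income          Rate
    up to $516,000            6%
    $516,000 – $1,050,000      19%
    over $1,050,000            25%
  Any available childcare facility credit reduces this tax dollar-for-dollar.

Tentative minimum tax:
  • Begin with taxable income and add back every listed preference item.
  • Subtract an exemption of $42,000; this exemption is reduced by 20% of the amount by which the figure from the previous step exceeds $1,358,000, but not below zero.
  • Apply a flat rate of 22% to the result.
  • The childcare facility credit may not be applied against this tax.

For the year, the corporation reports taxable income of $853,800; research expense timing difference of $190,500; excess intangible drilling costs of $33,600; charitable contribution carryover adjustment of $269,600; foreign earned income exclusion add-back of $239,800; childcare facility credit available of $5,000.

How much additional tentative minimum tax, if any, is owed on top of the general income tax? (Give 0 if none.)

General income tax:
  $516,000 × 6% = $30,960
  $337,800 × 19% = $64,182
  → $95,142
  Less childcare facility credit $5,000 → $90,142

Tentative minimum tax:
  Adjusted income: $853,800 + $190,500 + $33,600 + $269,600 + $239,800 = $1,587,300
  Exemption: 20% × ($1,587,300 − $1,358,000) = $45,860 ≥ $42,000, so the exemption is fully phased out
  Base: $1,587,300 − $0 = $1,587,300
  $1,587,300 × 22% = $349,206

Excess of tentative minimum tax over general income tax: $349,206 − $90,142 = $259,064.

$259,064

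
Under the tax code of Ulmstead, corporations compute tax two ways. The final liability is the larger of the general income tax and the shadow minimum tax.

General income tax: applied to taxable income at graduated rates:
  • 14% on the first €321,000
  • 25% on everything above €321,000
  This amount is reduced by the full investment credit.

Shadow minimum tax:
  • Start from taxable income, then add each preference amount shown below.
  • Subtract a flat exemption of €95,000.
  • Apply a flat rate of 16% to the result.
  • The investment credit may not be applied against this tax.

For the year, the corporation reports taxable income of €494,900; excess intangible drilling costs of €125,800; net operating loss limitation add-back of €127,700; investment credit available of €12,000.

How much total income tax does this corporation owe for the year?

€104,544

General income tax:
  €321,000 × 14% = €44,940
  €173,900 × 25% = €43,475
  → €88,415
  Less investment credit €12,000 → €76,415

Shadow minimum tax:
  Adjusted income: €494,900 + €125,800 + €127,700 = €748,400
  Less exemption €95,000 → base €653,400
  €653,400 × 16% = €104,544

€104,544 > €76,415, so the shadow minimum tax is the binding amount.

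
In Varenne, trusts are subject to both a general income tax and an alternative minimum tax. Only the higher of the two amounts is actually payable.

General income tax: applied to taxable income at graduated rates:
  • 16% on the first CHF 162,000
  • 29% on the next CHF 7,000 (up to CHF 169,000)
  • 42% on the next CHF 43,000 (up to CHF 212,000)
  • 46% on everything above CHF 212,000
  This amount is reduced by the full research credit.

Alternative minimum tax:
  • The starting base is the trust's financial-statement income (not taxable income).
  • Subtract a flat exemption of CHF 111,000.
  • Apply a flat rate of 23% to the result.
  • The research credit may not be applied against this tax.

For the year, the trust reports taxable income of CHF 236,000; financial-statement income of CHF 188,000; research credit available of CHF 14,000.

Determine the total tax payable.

CHF 43,050

General income tax:
  CHF 162,000 × 16% = CHF 25,920
  CHF 7,000 × 29% = CHF 2,030
  CHF 43,000 × 42% = CHF 18,060
  CHF 24,000 × 46% = CHF 11,040
  → CHF 57,050
  Less research credit CHF 14,000 → CHF 43,050

Alternative minimum tax:
  Base (financial-statement income): CHF 188,000
  Less exemption CHF 111,000 → base CHF 77,000
  CHF 77,000 × 23% = CHF 17,710

CHF 43,050 > CHF 17,710, so the general income tax governs.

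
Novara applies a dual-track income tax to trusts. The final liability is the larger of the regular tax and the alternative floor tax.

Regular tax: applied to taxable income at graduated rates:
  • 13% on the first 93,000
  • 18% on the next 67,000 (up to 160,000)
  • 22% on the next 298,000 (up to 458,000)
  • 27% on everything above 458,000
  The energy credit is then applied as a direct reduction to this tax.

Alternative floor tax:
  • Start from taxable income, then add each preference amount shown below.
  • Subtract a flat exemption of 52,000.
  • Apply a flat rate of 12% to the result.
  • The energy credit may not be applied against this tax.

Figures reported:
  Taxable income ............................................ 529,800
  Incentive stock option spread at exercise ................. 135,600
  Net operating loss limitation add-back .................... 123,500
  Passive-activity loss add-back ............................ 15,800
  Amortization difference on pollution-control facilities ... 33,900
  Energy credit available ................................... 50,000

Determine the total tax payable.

Regular tax:
  93,000 × 13% = 12,090
  67,000 × 18% = 12,060
  298,000 × 22% = 65,560
  71,800 × 27% = 19,386
  → 109,096
  Less energy credit 50,000 → 59,096

Alternative floor tax:
  Adjusted income: 529,800 + 135,600 + 123,500 + 15,800 + 33,900 = 838,600
  Less exemption 52,000 → base 786,600
  786,600 × 12% = 94,392

94,392 > 59,096, so the alternative floor tax is the binding amount.

94,392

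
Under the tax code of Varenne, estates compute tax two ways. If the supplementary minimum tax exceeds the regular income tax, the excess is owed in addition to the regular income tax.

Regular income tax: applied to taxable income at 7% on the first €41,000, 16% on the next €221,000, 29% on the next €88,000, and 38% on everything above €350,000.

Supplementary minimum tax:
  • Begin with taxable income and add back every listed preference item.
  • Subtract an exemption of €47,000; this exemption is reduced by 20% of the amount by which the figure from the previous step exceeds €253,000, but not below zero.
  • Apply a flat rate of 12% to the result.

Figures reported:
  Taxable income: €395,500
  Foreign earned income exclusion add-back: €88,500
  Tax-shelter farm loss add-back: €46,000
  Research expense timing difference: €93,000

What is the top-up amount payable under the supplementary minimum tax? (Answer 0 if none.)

€0

Regular income tax:
  €41,000 × 7% = €2,870
  €221,000 × 16% = €35,360
  €88,000 × 29% = €25,520
  €45,500 × 38% = €17,290
  → €81,040

Supplementary minimum tax:
  Adjusted income: €395,500 + €88,500 + €46,000 + €93,000 = €623,000
  Exemption: 20% × (€623,000 − €253,000) = €74,000 ≥ €47,000, so the exemption is fully phased out
  Base: €623,000 − €0 = €623,000
  €623,000 × 12% = €74,760

€74,760 ≤ €81,040, so no add-on is due.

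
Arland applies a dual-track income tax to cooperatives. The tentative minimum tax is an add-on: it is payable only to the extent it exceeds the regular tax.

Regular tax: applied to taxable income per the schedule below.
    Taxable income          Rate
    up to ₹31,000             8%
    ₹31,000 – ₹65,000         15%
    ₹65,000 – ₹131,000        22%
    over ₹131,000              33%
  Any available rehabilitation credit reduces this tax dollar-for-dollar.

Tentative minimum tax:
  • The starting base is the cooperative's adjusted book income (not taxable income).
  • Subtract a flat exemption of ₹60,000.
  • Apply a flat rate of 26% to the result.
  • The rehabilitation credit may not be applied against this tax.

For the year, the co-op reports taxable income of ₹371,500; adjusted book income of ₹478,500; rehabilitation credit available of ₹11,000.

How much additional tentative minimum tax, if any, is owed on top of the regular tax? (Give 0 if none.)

₹18,345

Regular tax:
  ₹31,000 × 8% = ₹2,480
  ₹34,000 × 15% = ₹5,100
  ₹66,000 × 22% = ₹14,520
  ₹240,500 × 33% = ₹79,365
  → ₹101,465
  Less rehabilitation credit ₹11,000 → ₹90,465

Tentative minimum tax:
  Base (adjusted book income): ₹478,500
  Less exemption ₹60,000 → base ₹418,500
  ₹418,500 × 26% = ₹108,810

Excess of tentative minimum tax over regular tax: ₹108,810 − ₹90,465 = ₹18,345.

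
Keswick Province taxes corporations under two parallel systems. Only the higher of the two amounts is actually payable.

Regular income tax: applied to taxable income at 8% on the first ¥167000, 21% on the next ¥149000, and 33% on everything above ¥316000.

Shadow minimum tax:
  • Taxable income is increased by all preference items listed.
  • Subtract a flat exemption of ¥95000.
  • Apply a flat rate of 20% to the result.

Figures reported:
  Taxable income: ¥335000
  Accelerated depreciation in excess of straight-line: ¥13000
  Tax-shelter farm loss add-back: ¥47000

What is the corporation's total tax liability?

Regular income tax:
  ¥167000 × 8% = ¥13360
  ¥149000 × 21% = ¥31290
  ¥19000 × 33% = ¥6270
  → ¥50920

Shadow minimum tax:
  Adjusted income: ¥335000 + ¥13000 + ¥47000 = ¥395000
  Less exemption ¥95000 → base ¥300000
  ¥300000 × 20% = ¥60000

¥60000 > ¥50920, so the shadow minimum tax is the binding amount.

¥60000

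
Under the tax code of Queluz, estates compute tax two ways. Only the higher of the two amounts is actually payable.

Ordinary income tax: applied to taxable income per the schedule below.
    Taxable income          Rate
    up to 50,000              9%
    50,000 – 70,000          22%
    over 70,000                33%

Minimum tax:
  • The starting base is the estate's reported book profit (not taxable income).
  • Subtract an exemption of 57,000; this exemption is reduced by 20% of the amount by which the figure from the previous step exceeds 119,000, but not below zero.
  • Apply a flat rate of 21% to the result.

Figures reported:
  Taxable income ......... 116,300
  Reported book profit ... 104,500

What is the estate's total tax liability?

Minimum tax:
  Base (reported book profit): 104,500
  Exemption: 104,500 ≤ 119,000, so full 57,000 applies
  Base: 104,500 − 57,000 = 47,500
  47,500 × 21% = 9,975

Ordinary income tax:
  50,000 × 9% = 4,500
  20,000 × 22% = 4,400
  46,300 × 33% = 15,279
  → 24,179

24,179 > 9,975, so the ordinary income tax governs.

24,179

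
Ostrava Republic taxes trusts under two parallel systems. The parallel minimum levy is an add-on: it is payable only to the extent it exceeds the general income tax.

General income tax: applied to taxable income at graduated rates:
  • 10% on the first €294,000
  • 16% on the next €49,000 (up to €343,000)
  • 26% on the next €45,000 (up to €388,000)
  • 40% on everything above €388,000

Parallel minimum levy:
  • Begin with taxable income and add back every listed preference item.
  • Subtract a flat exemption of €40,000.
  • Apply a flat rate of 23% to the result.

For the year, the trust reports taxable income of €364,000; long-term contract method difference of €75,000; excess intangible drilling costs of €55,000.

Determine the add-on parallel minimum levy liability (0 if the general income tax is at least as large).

€61,720

Parallel minimum levy:
  Adjusted income: €364,000 + €75,000 + €55,000 = €494,000
  Less exemption €40,000 → base €454,000
  €454,000 × 23% = €104,420

General income tax:
  €294,000 × 10% = €29,400
  €49,000 × 16% = €7,840
  €21,000 × 26% = €5,460
  → €42,700

Excess of parallel minimum levy over general income tax: €104,420 − €42,700 = €61,720.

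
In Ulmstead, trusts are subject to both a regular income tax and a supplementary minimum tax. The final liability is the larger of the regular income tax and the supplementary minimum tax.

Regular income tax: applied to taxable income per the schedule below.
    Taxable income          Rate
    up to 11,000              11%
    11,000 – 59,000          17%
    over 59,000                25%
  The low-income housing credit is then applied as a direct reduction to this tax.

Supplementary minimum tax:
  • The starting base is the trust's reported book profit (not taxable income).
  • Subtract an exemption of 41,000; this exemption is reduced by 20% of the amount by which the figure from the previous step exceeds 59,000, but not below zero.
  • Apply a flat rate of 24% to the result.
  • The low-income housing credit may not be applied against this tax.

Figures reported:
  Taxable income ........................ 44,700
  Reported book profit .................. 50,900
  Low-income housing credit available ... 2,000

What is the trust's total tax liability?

Regular income tax:
  11,000 × 11% = 1,210
  33,700 × 17% = 5,729
  → 6,939
  Less low-income housing credit 2,000 → 4,939

Supplementary minimum tax:
  Base (reported book profit): 50,900
  Exemption: 50,900 ≤ 59,000, so full 41,000 applies
  Base: 50,900 − 41,000 = 9,900
  9,900 × 24% = 2,376

4,939 > 2,376, so the regular income tax governs.

4,939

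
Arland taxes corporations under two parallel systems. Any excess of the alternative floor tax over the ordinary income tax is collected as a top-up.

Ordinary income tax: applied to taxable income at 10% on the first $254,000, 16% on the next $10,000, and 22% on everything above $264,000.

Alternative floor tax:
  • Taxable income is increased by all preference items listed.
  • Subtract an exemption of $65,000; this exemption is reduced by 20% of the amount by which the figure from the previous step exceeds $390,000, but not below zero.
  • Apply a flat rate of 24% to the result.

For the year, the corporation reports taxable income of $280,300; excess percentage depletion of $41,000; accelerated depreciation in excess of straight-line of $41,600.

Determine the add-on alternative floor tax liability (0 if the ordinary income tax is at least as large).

Ordinary income tax:
  $254,000 × 10% = $25,400
  $10,000 × 16% = $1,600
  $16,300 × 22% = $3,586
  → $30,586

Alternative floor tax:
  Adjusted income: $280,300 + $41,000 + $41,600 = $362,900
  Exemption: $362,900 ≤ $390,000, so full $65,000 applies
  Base: $362,900 − $65,000 = $297,900
  $297,900 × 24% = $71,496

Excess of alternative floor tax over ordinary income tax: $71,496 − $30,586 = $40,910.

$40,910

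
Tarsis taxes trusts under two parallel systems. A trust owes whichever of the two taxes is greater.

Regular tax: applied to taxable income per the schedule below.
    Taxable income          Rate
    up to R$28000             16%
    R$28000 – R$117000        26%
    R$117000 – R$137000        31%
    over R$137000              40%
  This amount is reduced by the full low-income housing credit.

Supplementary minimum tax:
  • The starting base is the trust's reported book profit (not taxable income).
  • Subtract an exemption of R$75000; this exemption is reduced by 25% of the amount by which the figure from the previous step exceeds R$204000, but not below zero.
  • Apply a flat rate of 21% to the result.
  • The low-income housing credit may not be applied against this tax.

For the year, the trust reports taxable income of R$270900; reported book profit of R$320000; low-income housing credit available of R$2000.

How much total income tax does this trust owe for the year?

Regular tax:
  R$28000 × 16% = R$4480
  R$89000 × 26% = R$23140
  R$20000 × 31% = R$6200
  R$133900 × 40% = R$53560
  → R$87380
  Less low-income housing credit R$2000 → R$85380

Supplementary minimum tax:
  Base (reported book profit): R$320000
  Exemption: R$75000 − 25% × (R$320000 − R$204000) = R$75000 − R$29000 = R$46000
  Base: R$320000 − R$46000 = R$274000
  R$274000 × 21% = R$57540

R$85380 > R$57540, so the regular tax governs.

R$85380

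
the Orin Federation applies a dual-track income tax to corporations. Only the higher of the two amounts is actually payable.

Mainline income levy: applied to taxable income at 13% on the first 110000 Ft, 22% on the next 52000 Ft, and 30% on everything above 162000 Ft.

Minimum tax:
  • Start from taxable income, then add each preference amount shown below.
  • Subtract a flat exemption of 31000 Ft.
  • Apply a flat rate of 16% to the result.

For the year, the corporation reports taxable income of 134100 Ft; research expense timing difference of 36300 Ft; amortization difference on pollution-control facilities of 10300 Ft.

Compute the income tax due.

23952 Ft

Mainline income levy:
  110000 Ft × 13% = 14300 Ft
  24100 Ft × 22% = 5302 Ft
  → 19602 Ft

Minimum tax:
  Adjusted income: 134100 Ft + 36300 Ft + 10300 Ft = 180700 Ft
  Less exemption 31000 Ft → base 149700 Ft
  149700 Ft × 16% = 23952 Ft

23952 Ft > 19602 Ft, so the minimum tax is the binding amount.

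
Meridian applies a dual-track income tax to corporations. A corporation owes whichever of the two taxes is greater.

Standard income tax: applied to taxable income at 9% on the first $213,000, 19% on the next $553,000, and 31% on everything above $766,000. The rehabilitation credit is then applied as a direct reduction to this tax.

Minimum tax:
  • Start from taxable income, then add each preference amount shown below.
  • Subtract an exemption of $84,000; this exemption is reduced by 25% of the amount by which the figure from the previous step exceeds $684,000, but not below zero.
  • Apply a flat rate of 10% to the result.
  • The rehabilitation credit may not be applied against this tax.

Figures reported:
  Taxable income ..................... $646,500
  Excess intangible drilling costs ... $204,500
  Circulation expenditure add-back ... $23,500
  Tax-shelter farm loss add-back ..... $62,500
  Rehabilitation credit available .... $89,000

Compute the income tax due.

Minimum tax:
  Adjusted income: $646,500 + $204,500 + $23,500 + $62,500 = $937,000
  Exemption: $84,000 − 25% × ($937,000 − $684,000) = $84,000 − $63,250 = $20,750
  Base: $937,000 − $20,750 = $916,250
  $916,250 × 10% = $91,625

Standard income tax:
  $213,000 × 9% = $19,170
  $433,500 × 19% = $82,365
  → $101,535
  Less rehabilitation credit $89,000 → $12,535

$91,625 > $12,535, so the minimum tax is the binding amount.

$91,625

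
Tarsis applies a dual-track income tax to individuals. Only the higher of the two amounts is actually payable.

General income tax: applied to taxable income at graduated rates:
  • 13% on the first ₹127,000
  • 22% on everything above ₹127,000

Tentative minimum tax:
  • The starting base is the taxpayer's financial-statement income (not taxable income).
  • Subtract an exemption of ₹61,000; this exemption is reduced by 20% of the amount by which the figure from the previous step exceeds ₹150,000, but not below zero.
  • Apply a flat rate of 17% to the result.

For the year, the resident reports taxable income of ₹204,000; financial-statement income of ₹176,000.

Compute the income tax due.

General income tax:
  ₹127,000 × 13% = ₹16,510
  ₹77,000 × 22% = ₹16,940
  → ₹33,450

Tentative minimum tax:
  Base (financial-statement income): ₹176,000
  Exemption: ₹61,000 − 20% × (₹176,000 − ₹150,000) = ₹61,000 − ₹5,200 = ₹55,800
  Base: ₹176,000 − ₹55,800 = ₹120,200
  ₹120,200 × 17% = ₹20,434

₹33,450 > ₹20,434, so the general income tax governs.

₹33,450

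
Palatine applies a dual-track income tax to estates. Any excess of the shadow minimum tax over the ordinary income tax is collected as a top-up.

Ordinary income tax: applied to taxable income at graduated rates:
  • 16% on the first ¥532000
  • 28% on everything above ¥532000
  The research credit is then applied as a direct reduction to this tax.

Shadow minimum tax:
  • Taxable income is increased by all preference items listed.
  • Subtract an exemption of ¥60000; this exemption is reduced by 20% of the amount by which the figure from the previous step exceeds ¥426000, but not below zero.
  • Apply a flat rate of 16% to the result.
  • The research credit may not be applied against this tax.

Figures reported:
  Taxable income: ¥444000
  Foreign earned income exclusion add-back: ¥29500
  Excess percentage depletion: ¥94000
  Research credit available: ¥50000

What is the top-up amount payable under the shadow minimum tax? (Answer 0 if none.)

¥64688

Shadow minimum tax:
  Adjusted income: ¥444000 + ¥29500 + ¥94000 = ¥567500
  Exemption: ¥60000 − 20% × (¥567500 − ¥426000) = ¥60000 − ¥28300 = ¥31700
  Base: ¥567500 − ¥31700 = ¥535800
  ¥535800 × 16% = ¥85728

Ordinary income tax:
  ¥444000 × 16% = ¥71040
  Less research credit ¥50000 → ¥21040

Excess of shadow minimum tax over ordinary income tax: ¥85728 − ¥21040 = ¥64688.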